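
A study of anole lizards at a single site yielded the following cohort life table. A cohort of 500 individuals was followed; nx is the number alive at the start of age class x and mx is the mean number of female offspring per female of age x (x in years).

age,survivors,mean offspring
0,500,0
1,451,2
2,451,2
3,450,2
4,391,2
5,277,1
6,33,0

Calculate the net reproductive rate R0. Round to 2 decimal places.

lx = nx/n0 = nx/500: 1, 0.902, 0.902, 0.9, 0.782, 0.554, 0.066
lx·mx by age: 0, 1.804, 1.804, 1.8, 1.564, 0.554, 0
R0 = Σ lx·mx = 7.526 → 7.53

7.53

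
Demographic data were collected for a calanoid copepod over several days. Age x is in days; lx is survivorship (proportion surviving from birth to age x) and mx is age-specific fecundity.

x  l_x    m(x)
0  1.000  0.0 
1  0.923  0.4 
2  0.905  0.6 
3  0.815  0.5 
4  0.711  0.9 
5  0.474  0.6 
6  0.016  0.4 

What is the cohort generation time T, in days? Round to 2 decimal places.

2.98

lx·mx: 0, 0.3692, 0.543, 0.4075, 0.6399, 0.2844, 0.0064 → R0 = 2.2504
x·lx·mx: 0, 0.3692, 1.086, 1.2225, 2.5596, 1.422, 0.0384 → Σ = 6.6977
T = 6.6977 / 2.2504 = 2.976226… → 2.98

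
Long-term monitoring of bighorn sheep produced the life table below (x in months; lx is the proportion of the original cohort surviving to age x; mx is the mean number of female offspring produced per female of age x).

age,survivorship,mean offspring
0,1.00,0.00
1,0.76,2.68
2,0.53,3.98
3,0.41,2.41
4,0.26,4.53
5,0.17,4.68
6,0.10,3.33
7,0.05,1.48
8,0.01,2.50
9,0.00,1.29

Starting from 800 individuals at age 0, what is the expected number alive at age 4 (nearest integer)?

Expected survivors = N0 · l_4 = 800 × 0.26 = 208 → 208

208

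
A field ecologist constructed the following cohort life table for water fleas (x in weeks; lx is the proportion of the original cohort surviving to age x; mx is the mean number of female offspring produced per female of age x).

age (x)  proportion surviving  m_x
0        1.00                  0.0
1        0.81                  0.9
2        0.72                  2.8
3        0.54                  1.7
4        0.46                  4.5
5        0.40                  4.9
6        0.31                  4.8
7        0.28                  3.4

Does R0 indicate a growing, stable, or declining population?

R0 = Σ lx·mx = 0 + 0.729 + 2.016 + 0.918 + 2.07 + 1.96 + 1.488 + 0.952 = 10.133
R0 > 1, so the population is growing.

growing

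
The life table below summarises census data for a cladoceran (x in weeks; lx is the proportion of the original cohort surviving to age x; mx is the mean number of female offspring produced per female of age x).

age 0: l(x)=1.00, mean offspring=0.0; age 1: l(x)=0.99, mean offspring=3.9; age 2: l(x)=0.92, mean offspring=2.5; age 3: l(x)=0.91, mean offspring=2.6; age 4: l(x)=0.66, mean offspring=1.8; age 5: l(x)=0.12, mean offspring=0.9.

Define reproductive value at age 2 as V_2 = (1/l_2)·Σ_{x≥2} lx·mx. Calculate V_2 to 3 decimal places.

lx·mx for x ≥ 2: 2.3, 2.366, 1.188, 0.108 → sum = 5.962
V_2 = 5.962 / l_2 = 5.962 / 0.92 = 6.480435… → 6.480

6.480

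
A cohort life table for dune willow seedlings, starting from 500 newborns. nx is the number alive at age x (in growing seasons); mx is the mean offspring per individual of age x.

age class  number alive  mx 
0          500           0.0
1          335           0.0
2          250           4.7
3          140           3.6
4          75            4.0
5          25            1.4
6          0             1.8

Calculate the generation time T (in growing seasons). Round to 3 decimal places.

2.600

lx = nx/n0 = nx/500: 1, 0.67, 0.5, 0.28, 0.15, 0.05, 0
lx·mx: 0, 0, 2.35, 1.008, 0.6, 0.07, 0 → R0 = 4.028
x·lx·mx: 0, 0, 4.7, 3.024, 2.4, 0.35, 0 → Σ = 10.474
T = 10.474 / 4.028 = 2.600298… → 2.600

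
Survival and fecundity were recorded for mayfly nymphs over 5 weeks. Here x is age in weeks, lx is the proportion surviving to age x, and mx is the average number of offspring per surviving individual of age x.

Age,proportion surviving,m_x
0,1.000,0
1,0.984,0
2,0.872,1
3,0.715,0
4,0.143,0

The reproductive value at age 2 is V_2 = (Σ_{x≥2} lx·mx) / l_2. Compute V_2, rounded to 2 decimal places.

1.00

lx·mx for x ≥ 2: 0.872, 0, 0 → sum = 0.872
V_2 = 0.872 / l_2 = 0.872 / 0.872 = 1 → 1.00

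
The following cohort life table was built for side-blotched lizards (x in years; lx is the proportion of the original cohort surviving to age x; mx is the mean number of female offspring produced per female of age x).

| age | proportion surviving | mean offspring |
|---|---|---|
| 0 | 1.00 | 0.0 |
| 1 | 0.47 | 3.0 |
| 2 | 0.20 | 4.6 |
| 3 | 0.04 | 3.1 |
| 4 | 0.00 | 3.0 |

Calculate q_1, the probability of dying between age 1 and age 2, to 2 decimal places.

0.57

q_1 = (l_1 − l_2) / l_1 = (0.47 − 0.2) / 0.47
     = 0.27 / 0.47 = 0.574468… → 0.57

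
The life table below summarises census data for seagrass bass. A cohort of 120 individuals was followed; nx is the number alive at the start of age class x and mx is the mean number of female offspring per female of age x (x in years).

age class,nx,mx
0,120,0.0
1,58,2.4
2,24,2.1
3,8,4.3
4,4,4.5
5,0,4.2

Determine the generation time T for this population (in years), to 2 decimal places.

lx = nx/n0 = nx/120: 1, 0.48333…, 0.2, 0.06667…, 0.03333…, 0
lx·mx: 0, 1.16…, 0.42, 0.286667…, 0.15…, 0 → R0 = 2.016667…
x·lx·mx: 0, 1.16…, 0.84, 0.86…, 0.6…, 0 → Σ = 3.46…
T = 3.46… / 2.016667… = 1.715702… → 1.72

1.72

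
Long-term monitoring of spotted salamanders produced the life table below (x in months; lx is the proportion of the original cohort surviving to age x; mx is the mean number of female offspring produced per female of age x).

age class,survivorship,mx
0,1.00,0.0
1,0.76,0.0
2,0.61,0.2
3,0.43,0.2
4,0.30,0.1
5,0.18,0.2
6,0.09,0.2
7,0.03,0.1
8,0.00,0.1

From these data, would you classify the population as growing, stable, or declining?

R0 = Σ lx·mx = 0 + 0 + 0.122 + 0.086 + 0.03 + 0.036 + 0.018 + 0.003 + 0 = 0.295
R0 < 1, so the population is declining.

declining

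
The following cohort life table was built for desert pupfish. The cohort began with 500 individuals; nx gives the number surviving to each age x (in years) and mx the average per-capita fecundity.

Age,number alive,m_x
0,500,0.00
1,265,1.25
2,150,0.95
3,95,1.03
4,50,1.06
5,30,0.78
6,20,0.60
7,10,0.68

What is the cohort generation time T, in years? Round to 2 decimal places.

lx = nx/n0 = nx/500: 1, 0.53, 0.3, 0.19, 0.1, 0.06, 0.04, 0.02
lx·mx: 0, 0.6625, 0.285, 0.1957, 0.106, 0.0468, 0.024, 0.0136 → R0 = 1.3336
x·lx·mx: 0, 0.6625, 0.57, 0.5871, 0.424, 0.234, 0.144, 0.0952 → Σ = 2.7168
T = 2.7168 / 1.3336 = 2.037193… → 2.04

2.04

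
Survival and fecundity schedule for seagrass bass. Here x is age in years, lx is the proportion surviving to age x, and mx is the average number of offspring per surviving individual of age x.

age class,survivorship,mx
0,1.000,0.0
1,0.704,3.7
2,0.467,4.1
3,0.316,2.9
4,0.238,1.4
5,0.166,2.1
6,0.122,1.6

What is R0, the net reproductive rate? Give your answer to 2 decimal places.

lx·mx by age: 0, 2.6048, 1.9147, 0.9164, 0.3332, 0.3486, 0.1952
R0 = Σ lx·mx = 6.3129 → 6.31

6.31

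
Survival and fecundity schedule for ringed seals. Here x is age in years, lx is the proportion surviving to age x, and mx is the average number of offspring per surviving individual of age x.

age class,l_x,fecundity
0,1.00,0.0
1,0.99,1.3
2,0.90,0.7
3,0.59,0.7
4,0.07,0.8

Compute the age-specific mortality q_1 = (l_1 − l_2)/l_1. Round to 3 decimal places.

0.091

q_1 = (l_1 − l_2) / l_1 = (0.99 − 0.9) / 0.99
     = 0.09 / 0.99 = 0.090909… → 0.091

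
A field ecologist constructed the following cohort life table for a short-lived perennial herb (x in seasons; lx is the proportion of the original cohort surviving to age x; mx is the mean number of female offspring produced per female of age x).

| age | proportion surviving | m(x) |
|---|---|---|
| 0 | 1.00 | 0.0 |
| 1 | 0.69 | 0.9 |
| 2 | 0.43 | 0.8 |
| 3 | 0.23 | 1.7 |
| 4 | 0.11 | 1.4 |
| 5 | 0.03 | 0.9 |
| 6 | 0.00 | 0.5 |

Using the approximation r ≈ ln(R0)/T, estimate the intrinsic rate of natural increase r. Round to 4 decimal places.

R0 = Σ lx·mx = 0 + 0.621 + 0.344 + 0.391 + 0.154 + 0.027 + 0 = 1.537
Σ x·lx·mx = 3.233; T = 3.233/1.537 = 2.10345…
r ≈ ln(R0)/T = ln(1.537)/2.10345… = 0.204347… → 0.2043

0.2043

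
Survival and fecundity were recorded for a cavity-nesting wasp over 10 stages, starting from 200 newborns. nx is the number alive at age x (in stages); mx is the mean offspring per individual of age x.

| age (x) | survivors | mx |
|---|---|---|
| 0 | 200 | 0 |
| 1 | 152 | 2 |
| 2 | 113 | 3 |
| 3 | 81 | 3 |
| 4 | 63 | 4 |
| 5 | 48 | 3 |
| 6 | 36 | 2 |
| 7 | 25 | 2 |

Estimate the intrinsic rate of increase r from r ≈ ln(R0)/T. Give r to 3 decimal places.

lx = nx/n0 = nx/200: 1, 0.76, 0.565, 0.405, 0.315, 0.24, 0.18, 0.125
R0 = Σ lx·mx = 0 + 1.52 + 1.695 + 1.215 + 1.26 + 0.72 + 0.36 + 0.25 = 7.02
Σ x·lx·mx = 21.105; T = 21.105/7.02 = 3.00641…
r ≈ ln(R0)/T = ln(7.02)/3.00641… = 0.6482… → 0.648

0.648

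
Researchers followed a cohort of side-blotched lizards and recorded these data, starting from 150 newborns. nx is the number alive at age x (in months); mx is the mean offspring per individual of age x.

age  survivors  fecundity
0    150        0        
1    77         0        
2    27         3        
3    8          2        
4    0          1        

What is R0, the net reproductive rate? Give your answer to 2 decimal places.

lx = nx/n0 = nx/150: 1, 0.51333…, 0.18, 0.05333…, 0
lx·mx by age: 0, 0, 0.54, 0.106667…, 0
R0 = Σ lx·mx = 0.646667… → 0.65

0.65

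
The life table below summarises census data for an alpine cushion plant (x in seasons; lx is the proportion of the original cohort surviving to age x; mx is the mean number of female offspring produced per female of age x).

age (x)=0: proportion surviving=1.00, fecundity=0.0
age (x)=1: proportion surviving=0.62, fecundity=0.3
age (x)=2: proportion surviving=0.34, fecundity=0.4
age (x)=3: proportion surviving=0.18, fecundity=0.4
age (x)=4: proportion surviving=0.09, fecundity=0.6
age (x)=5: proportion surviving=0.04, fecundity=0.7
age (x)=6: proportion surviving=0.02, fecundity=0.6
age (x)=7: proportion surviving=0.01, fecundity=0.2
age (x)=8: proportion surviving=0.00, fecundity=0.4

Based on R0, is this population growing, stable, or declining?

declining

R0 = Σ lx·mx = 0 + 0.186 + 0.136 + 0.072 + 0.054 + 0.028 + 0.012 + 0.002 + 0 = 0.49
R0 < 1, so the population is declining.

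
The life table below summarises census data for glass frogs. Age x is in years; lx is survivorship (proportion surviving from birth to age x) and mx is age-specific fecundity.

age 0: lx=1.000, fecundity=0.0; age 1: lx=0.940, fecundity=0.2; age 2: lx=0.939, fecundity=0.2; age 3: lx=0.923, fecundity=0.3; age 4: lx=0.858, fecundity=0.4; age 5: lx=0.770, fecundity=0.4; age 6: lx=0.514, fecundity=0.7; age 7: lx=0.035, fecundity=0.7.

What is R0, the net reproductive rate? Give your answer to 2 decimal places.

lx·mx by age: 0, 0.188, 0.1878, 0.2769, 0.3432, 0.308, 0.3598, 0.0245
R0 = Σ lx·mx = 1.6882 → 1.69

1.69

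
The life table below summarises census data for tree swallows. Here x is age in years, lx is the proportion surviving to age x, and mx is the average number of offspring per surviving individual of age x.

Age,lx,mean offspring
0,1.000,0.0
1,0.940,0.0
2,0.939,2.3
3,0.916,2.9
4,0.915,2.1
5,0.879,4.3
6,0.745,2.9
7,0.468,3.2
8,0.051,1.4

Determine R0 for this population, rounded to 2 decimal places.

lx·mx by age: 0, 0, 2.1597, 2.6564, 1.9215, 3.7797, 2.1605, 1.4976, 0.0714
R0 = Σ lx·mx = 14.2468 → 14.25

14.25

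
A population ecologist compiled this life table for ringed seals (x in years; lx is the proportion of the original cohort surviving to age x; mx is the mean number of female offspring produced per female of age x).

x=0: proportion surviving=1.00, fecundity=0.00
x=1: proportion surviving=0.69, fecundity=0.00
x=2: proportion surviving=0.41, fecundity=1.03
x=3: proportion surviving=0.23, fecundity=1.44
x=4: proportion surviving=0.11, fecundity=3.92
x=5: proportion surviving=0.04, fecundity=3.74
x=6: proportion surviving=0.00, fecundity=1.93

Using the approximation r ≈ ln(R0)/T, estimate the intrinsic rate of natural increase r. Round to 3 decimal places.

R0 = Σ lx·mx = 0 + 0 + 0.4223 + 0.3312 + 0.4312 + 0.1496 + 0 = 1.3343
Σ x·lx·mx = 4.311; T = 4.311/1.3343 = 3.23091…
r ≈ ln(R0)/T = ln(1.3343)/3.23091… = 0.08926… → 0.089

0.089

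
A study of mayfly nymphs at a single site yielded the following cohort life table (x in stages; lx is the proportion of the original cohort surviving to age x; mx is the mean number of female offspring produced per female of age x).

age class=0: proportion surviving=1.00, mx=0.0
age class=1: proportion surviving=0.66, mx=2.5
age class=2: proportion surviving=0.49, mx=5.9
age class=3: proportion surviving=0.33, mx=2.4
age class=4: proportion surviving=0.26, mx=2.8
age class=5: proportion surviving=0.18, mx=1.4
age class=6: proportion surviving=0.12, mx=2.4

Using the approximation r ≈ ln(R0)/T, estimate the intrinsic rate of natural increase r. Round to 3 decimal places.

0.793

R0 = Σ lx·mx = 0 + 1.65 + 2.891 + 0.792 + 0.728 + 0.252 + 0.288 = 6.601
Σ x·lx·mx = 15.708; T = 15.708/6.601 = 2.37964…
r ≈ ln(R0)/T = ln(6.601)/2.37964… = 0.79307… → 0.793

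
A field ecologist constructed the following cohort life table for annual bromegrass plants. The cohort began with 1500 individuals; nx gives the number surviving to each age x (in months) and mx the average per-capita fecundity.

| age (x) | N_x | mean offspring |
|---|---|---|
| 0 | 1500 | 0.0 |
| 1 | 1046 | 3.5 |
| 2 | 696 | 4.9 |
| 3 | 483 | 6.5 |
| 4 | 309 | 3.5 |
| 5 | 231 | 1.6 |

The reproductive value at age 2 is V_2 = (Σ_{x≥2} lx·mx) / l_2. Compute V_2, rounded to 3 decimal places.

11.496

lx = nx/n0 = nx/1500: 1, 0.69733…, 0.464, 0.322, 0.206, 0.154
lx·mx for x ≥ 2: 2.2736, 2.093, 0.721, 0.2464 → sum = 5.334
V_2 = 5.334 / l_2 = 5.334 / 0.464 = 11.49569… → 11.496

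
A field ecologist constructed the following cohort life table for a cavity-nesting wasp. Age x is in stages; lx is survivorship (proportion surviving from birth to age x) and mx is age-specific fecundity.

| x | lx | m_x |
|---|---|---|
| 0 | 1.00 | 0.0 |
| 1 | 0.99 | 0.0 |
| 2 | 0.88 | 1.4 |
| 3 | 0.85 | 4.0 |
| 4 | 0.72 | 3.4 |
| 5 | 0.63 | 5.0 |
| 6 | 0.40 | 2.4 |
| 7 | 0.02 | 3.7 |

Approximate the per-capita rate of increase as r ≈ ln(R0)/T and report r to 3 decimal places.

0.613

R0 = Σ lx·mx = 0 + 0 + 1.232 + 3.4 + 2.448 + 3.15 + 0.96 + 0.074 = 11.264
Σ x·lx·mx = 44.484; T = 44.484/11.264 = 3.94922…
r ≈ ln(R0)/T = ln(11.264)/3.94922… = 0.61319… → 0.613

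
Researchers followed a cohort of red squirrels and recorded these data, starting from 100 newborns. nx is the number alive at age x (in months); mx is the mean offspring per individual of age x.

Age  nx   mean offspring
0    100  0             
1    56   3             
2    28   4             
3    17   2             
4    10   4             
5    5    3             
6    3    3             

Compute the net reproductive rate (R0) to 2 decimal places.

3.78

lx = nx/n0 = nx/100: 1, 0.56, 0.28, 0.17, 0.1, 0.05, 0.03
lx·mx by age: 0, 1.68, 1.12, 0.34, 0.4, 0.15, 0.09
R0 = Σ lx·mx = 3.78 → 3.78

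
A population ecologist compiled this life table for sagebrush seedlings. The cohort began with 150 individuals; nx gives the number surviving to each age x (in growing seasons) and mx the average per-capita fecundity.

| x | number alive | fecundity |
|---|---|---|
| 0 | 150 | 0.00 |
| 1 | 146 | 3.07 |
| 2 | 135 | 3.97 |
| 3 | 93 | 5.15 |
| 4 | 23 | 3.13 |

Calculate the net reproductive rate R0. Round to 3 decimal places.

10.234

lx = nx/n0 = nx/150: 1, 0.97333…, 0.9, 0.62, 0.15333…
lx·mx by age: 0, 2.988133…, 3.573, 3.193, 0.479933…
R0 = Σ lx·mx = 10.234067… → 10.234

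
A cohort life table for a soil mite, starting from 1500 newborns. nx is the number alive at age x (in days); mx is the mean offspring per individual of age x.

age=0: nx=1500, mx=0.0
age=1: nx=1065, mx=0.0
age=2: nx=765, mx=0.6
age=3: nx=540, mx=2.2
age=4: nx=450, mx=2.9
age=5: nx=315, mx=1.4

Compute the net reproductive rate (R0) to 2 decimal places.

lx = nx/n0 = nx/1500: 1, 0.71, 0.51, 0.36, 0.3, 0.21
lx·mx by age: 0, 0, 0.306, 0.792, 0.87, 0.294
R0 = Σ lx·mx = 2.262 → 2.26

2.26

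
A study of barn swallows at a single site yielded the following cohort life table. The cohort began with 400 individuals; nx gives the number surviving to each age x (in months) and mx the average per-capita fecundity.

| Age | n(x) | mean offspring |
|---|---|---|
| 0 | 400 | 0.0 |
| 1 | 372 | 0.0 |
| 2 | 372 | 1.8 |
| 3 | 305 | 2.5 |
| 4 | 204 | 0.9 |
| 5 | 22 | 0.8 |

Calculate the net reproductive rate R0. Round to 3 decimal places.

4.083

lx = nx/n0 = nx/400: 1, 0.93, 0.93, 0.7625, 0.51, 0.055
lx·mx by age: 0, 0, 1.674, 1.90625, 0.459, 0.044
R0 = Σ lx·mx = 4.08325 → 4.083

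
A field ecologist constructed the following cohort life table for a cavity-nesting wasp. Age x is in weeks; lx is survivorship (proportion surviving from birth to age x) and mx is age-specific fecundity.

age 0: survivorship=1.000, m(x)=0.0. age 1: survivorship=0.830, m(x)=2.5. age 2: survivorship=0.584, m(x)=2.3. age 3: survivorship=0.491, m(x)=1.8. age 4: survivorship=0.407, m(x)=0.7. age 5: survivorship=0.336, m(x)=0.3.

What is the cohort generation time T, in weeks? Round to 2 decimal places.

1.93

lx·mx: 0, 2.075, 1.3432, 0.8838, 0.2849, 0.1008 → R0 = 4.6877
x·lx·mx: 0, 2.075, 2.6864, 2.6514, 1.1396, 0.504 → Σ = 9.0564
T = 9.0564 / 4.6877 = 1.93195… → 1.93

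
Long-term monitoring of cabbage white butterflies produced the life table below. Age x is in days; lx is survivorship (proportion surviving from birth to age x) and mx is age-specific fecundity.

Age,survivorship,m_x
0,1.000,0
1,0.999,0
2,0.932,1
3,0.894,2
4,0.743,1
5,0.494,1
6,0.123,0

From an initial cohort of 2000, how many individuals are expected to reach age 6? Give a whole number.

246

Expected survivors = N0 · l_6 = 2000 × 0.123 = 246 → 246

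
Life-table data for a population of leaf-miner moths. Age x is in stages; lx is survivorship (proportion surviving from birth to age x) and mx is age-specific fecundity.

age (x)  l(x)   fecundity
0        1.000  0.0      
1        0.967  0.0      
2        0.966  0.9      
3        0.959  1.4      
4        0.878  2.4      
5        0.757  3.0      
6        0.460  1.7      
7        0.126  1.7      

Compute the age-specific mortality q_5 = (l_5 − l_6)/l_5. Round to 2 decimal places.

0.39

q_5 = (l_5 − l_6) / l_5 = (0.757 − 0.46) / 0.757
     = 0.297 / 0.757 = 0.392338… → 0.39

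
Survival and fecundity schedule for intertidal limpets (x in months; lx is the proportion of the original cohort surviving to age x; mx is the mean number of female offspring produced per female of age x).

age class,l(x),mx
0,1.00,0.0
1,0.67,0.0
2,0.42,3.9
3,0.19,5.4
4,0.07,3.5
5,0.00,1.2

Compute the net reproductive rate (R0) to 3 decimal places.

lx·mx by age: 0, 0, 1.638, 1.026, 0.245, 0
R0 = Σ lx·mx = 2.909 → 2.909

2.909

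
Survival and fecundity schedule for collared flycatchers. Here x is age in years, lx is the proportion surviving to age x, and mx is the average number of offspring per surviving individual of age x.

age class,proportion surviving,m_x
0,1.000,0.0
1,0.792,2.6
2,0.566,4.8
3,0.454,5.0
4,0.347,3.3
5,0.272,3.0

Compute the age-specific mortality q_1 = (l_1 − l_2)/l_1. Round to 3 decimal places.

0.285

q_1 = (l_1 − l_2) / l_1 = (0.792 − 0.566) / 0.792
     = 0.226 / 0.792 = 0.285354… → 0.285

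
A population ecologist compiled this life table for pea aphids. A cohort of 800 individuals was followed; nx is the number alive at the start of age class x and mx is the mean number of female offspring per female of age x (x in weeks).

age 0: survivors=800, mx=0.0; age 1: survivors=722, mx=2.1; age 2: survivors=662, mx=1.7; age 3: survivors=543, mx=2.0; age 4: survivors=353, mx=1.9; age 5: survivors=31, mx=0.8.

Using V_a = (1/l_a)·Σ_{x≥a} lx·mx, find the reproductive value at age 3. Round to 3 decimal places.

3.281

lx = nx/n0 = nx/800: 1, 0.9025, 0.8275, 0.67875, 0.44125, 0.03875
lx·mx for x ≥ 3: 1.3575, 0.838375, 0.031 → sum = 2.226875
V_3 = 2.226875 / l_3 = 2.226875 / 0.67875 = 3.280847… → 3.281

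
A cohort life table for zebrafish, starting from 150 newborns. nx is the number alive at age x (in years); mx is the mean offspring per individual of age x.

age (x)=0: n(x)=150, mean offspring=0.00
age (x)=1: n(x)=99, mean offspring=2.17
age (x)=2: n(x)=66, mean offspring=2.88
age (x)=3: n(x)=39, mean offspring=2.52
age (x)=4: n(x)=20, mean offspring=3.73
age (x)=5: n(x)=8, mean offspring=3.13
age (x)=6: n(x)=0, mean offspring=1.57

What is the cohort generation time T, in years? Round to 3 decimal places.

2.179

lx = nx/n0 = nx/150: 1, 0.66, 0.44, 0.26, 0.13333…, 0.05333…, 0
lx·mx: 0, 1.4322, 1.2672, 0.6552, 0.497333…, 0.166933…, 0 → R0 = 4.018867…
x·lx·mx: 0, 1.4322, 2.5344, 1.9656, 1.989333…, 0.834667…, 0 → Σ = 8.7562…
T = 8.7562… / 4.018867… = 2.178773… → 2.179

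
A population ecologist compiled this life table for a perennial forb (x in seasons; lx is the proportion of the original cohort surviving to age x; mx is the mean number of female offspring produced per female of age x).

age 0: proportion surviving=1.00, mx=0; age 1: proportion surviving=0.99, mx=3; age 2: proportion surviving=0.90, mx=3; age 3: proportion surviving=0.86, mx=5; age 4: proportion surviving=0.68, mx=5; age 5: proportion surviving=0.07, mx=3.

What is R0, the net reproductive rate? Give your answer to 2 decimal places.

lx·mx by age: 0, 2.97, 2.7, 4.3, 3.4, 0.21
R0 = Σ lx·mx = 13.58 → 13.58

13.58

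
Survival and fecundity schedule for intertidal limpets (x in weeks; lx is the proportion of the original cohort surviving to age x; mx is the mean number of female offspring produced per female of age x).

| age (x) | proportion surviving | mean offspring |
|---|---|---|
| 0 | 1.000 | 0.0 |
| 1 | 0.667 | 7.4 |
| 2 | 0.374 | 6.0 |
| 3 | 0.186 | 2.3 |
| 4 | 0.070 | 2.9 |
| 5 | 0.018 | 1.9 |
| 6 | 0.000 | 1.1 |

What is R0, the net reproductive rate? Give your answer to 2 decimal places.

7.84

lx·mx by age: 0, 4.9358, 2.244, 0.4278, 0.203, 0.0342, 0
R0 = Σ lx·mx = 7.8448 → 7.84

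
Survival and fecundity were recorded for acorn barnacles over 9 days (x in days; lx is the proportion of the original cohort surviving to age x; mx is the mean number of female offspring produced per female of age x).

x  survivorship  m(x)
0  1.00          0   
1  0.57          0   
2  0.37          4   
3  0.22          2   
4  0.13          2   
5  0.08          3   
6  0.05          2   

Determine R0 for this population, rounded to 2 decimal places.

2.52

lx·mx by age: 0, 0, 1.48, 0.44, 0.26, 0.24, 0.1
R0 = Σ lx·mx = 2.52 → 2.52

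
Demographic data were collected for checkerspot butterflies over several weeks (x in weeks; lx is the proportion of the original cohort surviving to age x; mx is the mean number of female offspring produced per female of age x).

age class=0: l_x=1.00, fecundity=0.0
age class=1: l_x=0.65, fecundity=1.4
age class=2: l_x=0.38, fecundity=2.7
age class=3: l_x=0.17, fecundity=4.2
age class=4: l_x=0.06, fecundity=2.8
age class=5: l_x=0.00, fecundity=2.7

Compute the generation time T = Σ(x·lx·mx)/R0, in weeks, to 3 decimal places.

2.050

lx·mx: 0, 0.91, 1.026, 0.714, 0.168, 0 → R0 = 2.818
x·lx·mx: 0, 0.91, 2.052, 2.142, 0.672, 0 → Σ = 5.776
T = 5.776 / 2.818 = 2.049681… → 2.050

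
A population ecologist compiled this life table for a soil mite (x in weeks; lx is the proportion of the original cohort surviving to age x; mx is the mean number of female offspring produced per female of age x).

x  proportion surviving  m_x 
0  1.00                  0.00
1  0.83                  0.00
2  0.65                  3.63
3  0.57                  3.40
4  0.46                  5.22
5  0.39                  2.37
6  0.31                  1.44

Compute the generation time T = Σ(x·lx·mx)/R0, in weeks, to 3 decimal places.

3.400

lx·mx: 0, 0, 2.3595, 1.938, 2.4012, 0.9243, 0.4464 → R0 = 8.0694
x·lx·mx: 0, 0, 4.719, 5.814, 9.6048, 4.6215, 2.6784 → Σ = 27.4377
T = 27.4377 / 8.0694 = 3.400216… → 3.400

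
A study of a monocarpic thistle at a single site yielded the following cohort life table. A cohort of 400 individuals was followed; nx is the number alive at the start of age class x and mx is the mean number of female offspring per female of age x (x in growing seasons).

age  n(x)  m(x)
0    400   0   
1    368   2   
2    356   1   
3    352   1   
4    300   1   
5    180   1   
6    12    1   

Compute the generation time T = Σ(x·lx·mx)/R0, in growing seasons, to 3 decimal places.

2.415

lx = nx/n0 = nx/400: 1, 0.92, 0.89, 0.88, 0.75, 0.45, 0.03
lx·mx: 0, 1.84, 0.89, 0.88, 0.75, 0.45, 0.03 → R0 = 4.84
x·lx·mx: 0, 1.84, 1.78, 2.64, 3, 2.25, 0.18 → Σ = 11.69
T = 11.69 / 4.84 = 2.415289… → 2.415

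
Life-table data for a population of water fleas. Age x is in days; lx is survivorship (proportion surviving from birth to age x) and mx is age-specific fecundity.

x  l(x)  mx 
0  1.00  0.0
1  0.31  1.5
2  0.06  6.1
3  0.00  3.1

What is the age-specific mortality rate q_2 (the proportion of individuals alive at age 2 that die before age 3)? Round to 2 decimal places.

q_2 = (l_2 − l_3) / l_2 = (0.06 − 0) / 0.06
     = 0.06 / 0.06 = 1 → 1.00

1.00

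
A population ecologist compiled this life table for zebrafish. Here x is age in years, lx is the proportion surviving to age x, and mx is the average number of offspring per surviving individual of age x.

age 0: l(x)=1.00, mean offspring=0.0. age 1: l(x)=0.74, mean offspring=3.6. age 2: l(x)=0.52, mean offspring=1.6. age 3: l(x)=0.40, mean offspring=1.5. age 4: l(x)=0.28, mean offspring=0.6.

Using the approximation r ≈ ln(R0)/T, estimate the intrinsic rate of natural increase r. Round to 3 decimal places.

0.909

R0 = Σ lx·mx = 0 + 2.664 + 0.832 + 0.6 + 0.168 = 4.264
Σ x·lx·mx = 6.8; T = 6.8/4.264 = 1.59475…
r ≈ ln(R0)/T = ln(4.264)/1.59475… = 0.90937… → 0.909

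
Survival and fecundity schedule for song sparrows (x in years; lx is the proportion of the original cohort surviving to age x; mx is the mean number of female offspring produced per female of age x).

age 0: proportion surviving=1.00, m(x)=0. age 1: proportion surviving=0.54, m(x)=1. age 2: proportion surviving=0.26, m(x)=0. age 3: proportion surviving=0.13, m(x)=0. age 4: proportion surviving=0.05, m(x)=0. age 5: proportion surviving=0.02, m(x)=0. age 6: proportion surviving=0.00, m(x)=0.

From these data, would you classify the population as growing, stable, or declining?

R0 = Σ lx·mx = 0 + 0.54 + 0 + 0 + 0 + 0 + 0 = 0.54
R0 < 1, so the population is declining.

declining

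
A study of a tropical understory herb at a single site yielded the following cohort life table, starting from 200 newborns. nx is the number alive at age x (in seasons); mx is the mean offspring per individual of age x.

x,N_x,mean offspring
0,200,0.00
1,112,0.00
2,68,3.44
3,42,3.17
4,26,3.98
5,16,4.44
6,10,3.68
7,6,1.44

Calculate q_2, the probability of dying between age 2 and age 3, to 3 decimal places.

0.382

lx = nx/n0 = nx/200: 1, 0.56, 0.34, 0.21, 0.13, 0.08, 0.05, 0.03
q_2 = (l_2 − l_3) / l_2 = (0.34 − 0.21) / 0.34
     = 0.13 / 0.34 = 0.382353… → 0.382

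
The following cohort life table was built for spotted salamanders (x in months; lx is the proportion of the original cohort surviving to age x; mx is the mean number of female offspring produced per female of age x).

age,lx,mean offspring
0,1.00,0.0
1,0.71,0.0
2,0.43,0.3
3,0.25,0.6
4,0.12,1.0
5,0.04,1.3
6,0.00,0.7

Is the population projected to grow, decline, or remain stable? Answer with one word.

declining

R0 = Σ lx·mx = 0 + 0 + 0.129 + 0.15 + 0.12 + 0.052 + 0 = 0.451
R0 < 1, so the population is declining.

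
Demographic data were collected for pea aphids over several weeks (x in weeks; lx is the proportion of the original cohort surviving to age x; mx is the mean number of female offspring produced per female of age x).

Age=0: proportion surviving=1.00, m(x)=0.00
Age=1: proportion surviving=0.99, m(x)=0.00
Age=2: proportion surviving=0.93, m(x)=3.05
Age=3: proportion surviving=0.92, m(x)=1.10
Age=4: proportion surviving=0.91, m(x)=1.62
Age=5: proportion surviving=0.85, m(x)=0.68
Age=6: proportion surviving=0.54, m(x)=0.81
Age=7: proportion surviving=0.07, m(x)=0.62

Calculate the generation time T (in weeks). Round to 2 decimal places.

lx·mx: 0, 0, 2.8365, 1.012, 1.4742, 0.578, 0.4374, 0.0434 → R0 = 6.3815
x·lx·mx: 0, 0, 5.673, 3.036, 5.8968, 2.89, 2.6244, 0.3038 → Σ = 20.424
T = 20.424 / 6.3815 = 3.200501… → 3.20

3.20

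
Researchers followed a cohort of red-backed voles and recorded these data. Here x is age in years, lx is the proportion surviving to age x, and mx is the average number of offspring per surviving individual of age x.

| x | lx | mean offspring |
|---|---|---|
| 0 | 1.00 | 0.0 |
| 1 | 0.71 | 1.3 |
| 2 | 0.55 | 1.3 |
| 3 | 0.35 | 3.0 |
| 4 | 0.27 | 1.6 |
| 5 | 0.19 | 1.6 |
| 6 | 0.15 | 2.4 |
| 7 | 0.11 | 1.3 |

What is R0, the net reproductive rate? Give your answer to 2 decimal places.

3.93

lx·mx by age: 0, 0.923, 0.715, 1.05, 0.432, 0.304, 0.36, 0.143
R0 = Σ lx·mx = 3.927 → 3.93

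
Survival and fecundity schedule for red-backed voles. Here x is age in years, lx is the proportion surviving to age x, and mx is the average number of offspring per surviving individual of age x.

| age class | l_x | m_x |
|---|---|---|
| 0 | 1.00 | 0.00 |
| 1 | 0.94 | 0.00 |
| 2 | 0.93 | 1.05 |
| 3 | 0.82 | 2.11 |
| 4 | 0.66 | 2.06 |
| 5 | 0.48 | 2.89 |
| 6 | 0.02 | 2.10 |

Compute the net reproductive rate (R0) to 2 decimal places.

5.50

lx·mx by age: 0, 0, 0.9765, 1.7302, 1.3596, 1.3872, 0.042
R0 = Σ lx·mx = 5.4955 → 5.50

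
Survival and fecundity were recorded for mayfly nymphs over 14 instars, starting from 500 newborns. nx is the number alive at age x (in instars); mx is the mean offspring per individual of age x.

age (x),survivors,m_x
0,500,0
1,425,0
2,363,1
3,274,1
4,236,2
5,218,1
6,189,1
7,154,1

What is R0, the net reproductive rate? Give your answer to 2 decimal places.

lx = nx/n0 = nx/500: 1, 0.85, 0.726, 0.548, 0.472, 0.436, 0.378, 0.308
lx·mx by age: 0, 0, 0.726, 0.548, 0.944, 0.436, 0.378, 0.308
R0 = Σ lx·mx = 3.34 → 3.34

3.34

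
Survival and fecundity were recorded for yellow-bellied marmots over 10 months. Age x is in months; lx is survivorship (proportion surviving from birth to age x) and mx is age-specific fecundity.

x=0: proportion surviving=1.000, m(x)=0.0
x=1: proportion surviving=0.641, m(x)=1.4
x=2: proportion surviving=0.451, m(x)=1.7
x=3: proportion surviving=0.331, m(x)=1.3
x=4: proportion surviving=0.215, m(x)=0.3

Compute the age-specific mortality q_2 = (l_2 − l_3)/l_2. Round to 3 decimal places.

0.266

q_2 = (l_2 − l_3) / l_2 = (0.451 − 0.331) / 0.451
     = 0.12 / 0.451 = 0.266075… → 0.266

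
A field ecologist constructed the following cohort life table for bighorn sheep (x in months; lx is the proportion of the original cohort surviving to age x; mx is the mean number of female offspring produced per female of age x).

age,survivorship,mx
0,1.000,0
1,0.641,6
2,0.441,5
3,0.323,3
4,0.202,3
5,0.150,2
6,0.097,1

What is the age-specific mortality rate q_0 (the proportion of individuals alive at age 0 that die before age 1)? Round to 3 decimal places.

q_0 = (l_0 − l_1) / l_0 = (1 − 0.641) / 1
     = 0.359 / 1 = 0.359 → 0.359

0.359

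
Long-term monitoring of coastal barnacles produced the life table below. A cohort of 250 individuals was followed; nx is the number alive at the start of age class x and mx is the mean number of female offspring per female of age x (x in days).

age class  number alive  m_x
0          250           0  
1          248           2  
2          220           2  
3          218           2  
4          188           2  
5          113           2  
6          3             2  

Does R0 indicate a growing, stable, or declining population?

growing

lx = nx/n0 = nx/250: 1, 0.992, 0.88, 0.872, 0.752, 0.452, 0.012
R0 = Σ lx·mx = 0 + 1.984 + 1.76 + 1.744 + 1.504 + 0.904 + 0.024 = 7.92
R0 > 1, so the population is growing.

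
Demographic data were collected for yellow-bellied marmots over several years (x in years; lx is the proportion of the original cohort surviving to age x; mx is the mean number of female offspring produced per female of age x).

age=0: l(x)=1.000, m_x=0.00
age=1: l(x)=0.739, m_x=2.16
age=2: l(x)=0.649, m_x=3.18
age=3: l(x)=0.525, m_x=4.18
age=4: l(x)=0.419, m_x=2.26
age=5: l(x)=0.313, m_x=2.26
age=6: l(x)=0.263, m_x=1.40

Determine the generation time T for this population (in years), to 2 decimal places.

lx·mx: 0, 1.59624, 2.06382, 2.1945, 0.94694, 0.70738, 0.3682 → R0 = 7.87708
x·lx·mx: 0, 1.59624, 4.12764, 6.5835, 3.78776, 3.5369, 2.2092 → Σ = 21.84124
T = 21.84124 / 7.87708 = 2.772758… → 2.77

2.77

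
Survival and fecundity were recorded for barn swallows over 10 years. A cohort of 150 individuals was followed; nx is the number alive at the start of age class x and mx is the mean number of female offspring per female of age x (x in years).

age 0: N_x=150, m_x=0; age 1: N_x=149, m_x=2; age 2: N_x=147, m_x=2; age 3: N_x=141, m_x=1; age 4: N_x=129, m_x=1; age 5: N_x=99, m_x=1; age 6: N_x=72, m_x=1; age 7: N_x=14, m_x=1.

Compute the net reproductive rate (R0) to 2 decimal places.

lx = nx/n0 = nx/150: 1, 0.99333…, 0.98, 0.94, 0.86, 0.66, 0.48, 0.09333…
lx·mx by age: 0, 1.986667…, 1.96, 0.94, 0.86, 0.66, 0.48, 0.093333…
R0 = Σ lx·mx = 6.98… → 6.98

6.98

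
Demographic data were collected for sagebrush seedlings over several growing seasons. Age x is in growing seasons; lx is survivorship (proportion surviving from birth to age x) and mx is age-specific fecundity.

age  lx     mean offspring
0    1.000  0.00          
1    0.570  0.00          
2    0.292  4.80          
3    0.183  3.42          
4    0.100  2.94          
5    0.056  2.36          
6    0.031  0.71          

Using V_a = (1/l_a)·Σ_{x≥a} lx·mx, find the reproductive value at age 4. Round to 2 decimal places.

lx·mx for x ≥ 4: 0.294, 0.13216, 0.02201 → sum = 0.44817
V_4 = 0.44817 / l_4 = 0.44817 / 0.1 = 4.4817 → 4.48

4.48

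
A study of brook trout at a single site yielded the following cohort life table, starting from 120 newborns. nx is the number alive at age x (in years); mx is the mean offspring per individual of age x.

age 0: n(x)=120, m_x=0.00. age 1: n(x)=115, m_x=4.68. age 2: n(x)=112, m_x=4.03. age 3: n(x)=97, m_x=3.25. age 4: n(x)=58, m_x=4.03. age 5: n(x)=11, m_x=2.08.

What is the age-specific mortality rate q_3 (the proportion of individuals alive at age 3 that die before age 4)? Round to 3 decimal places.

0.402

lx = nx/n0 = nx/120: 1, 0.95833…, 0.93333…, 0.80833…, 0.48333…, 0.09167…
q_3 = (l_3 − l_4) / l_3 = (0.808333… − 0.483333…) / 0.808333…
     = 0.325… / 0.808333… = 0.402062… → 0.402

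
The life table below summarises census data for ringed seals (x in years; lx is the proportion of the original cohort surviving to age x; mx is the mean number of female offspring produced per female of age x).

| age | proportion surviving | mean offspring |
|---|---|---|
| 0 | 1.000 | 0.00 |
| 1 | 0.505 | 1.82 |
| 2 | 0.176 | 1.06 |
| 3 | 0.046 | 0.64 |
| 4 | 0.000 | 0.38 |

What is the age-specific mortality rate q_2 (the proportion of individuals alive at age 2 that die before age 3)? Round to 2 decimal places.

q_2 = (l_2 − l_3) / l_2 = (0.176 − 0.046) / 0.176
     = 0.13 / 0.176 = 0.738636… → 0.74

0.74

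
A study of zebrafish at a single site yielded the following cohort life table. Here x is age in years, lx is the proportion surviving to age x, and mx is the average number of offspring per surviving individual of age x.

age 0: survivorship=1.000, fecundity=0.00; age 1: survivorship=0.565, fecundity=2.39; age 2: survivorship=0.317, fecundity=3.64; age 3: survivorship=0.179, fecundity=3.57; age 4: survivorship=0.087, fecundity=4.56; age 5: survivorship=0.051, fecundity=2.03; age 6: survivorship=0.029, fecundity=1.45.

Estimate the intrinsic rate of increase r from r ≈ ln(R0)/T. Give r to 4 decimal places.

R0 = Σ lx·mx = 0 + 1.35035 + 1.15388 + 0.63903 + 0.39672 + 0.10353 + 0.04205 = 3.68556
Σ x·lx·mx = 7.93203; T = 7.93203/3.68556 = 2.15219…
r ≈ ln(R0)/T = ln(3.68556)/2.15219… = 0.60609… → 0.6061

0.6061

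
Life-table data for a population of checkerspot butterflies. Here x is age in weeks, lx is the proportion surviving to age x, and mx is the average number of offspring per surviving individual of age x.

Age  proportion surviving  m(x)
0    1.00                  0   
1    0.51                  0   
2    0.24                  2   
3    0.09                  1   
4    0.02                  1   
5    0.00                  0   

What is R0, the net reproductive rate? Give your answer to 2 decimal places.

lx·mx by age: 0, 0, 0.48, 0.09, 0.02, 0
R0 = Σ lx·mx = 0.59 → 0.59

0.59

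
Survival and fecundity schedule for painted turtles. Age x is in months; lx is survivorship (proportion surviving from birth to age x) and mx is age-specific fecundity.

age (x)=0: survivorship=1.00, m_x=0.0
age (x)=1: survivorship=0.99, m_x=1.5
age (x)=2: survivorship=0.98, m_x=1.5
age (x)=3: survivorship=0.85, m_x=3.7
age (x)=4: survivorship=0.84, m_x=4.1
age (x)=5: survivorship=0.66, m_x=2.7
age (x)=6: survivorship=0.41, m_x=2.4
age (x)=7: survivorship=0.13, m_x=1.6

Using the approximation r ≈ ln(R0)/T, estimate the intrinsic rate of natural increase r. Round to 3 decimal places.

0.721

R0 = Σ lx·mx = 0 + 1.485 + 1.47 + 3.145 + 3.444 + 1.782 + 0.984 + 0.208 = 12.518
Σ x·lx·mx = 43.906; T = 43.906/12.518 = 3.50743…
r ≈ ln(R0)/T = ln(12.518)/3.50743… = 0.72052… → 0.721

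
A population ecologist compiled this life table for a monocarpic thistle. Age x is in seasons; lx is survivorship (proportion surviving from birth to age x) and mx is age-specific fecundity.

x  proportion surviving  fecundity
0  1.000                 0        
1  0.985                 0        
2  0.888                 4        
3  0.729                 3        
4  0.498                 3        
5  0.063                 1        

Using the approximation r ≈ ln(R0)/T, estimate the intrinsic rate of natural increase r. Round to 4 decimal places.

R0 = Σ lx·mx = 0 + 0 + 3.552 + 2.187 + 1.494 + 0.063 = 7.296
Σ x·lx·mx = 19.956; T = 19.956/7.296 = 2.7352…
r ≈ ln(R0)/T = ln(7.296)/2.7352… = 0.726575… → 0.7266

0.7266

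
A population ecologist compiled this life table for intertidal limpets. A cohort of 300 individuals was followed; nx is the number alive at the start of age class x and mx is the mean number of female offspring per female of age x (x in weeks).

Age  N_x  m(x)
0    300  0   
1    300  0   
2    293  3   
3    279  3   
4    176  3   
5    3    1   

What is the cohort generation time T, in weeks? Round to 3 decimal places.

lx = nx/n0 = nx/300: 1, 1, 0.97667…, 0.93, 0.58667…, 0.01
lx·mx: 0, 0, 2.93…, 2.79, 1.76…, 0.01 → R0 = 7.49…
x·lx·mx: 0, 0, 5.86…, 8.37, 7.04…, 0.05 → Σ = 21.32…
T = 21.32… / 7.49… = 2.846462… → 2.846

2.846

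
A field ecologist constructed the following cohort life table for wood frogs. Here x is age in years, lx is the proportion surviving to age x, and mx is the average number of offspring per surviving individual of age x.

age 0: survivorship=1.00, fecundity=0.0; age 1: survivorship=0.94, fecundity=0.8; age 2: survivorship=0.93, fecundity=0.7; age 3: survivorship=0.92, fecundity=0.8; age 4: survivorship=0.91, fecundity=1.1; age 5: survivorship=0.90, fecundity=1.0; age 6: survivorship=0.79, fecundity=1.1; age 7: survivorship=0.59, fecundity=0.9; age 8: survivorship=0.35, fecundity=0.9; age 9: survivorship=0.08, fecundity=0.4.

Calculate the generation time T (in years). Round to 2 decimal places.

4.23

lx·mx: 0, 0.752, 0.651, 0.736, 1.001, 0.9, 0.869, 0.531, 0.315, 0.032 → R0 = 5.787
x·lx·mx: 0, 0.752, 1.302, 2.208, 4.004, 4.5, 5.214, 3.717, 2.52, 0.288 → Σ = 24.505
T = 24.505 / 5.787 = 4.234491… → 4.23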